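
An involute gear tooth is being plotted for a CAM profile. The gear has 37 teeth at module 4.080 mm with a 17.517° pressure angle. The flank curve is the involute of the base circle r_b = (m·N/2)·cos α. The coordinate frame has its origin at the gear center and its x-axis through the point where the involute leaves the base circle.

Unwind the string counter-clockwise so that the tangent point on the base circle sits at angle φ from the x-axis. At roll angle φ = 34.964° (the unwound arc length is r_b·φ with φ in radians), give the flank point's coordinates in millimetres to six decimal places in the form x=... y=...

x=84.159929 y=5.252007

pitch radius r_p = m·N/2 = 4.080·37/2 = 75.480000
base radius r_b = r_p·cos α = 75.480000·cos 17.517° = 71.979818
roll angle φ = 34.964° = 0.61023692 rad
x = r_b·(cos φ + φ·sin φ) = 71.979818·(0.81951227 + 0.61023692·0.57306163) = 84.159929
y = r_b·(sin φ − φ·cos φ) = 71.979818·(0.57306163 − 0.61023692·0.81951227) = 5.252007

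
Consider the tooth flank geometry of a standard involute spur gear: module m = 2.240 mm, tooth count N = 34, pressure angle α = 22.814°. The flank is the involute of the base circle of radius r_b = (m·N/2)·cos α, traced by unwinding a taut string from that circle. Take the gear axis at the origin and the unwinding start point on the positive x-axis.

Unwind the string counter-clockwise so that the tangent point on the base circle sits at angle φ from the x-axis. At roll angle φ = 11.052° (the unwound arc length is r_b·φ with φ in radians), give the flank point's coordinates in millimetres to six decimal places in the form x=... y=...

pitch radius r_p = m·N/2 = 2.240·34/2 = 38.080000
base radius r_b = r_p·cos α = 38.080000·cos 22.814° = 35.100942
roll angle φ = 11.052° = 0.19289379 rad
x = r_b·(cos φ + φ·sin φ) = 35.100942·(0.98145361 + 0.19289379·0.19169981) = 35.747898
y = r_b·(sin φ − φ·cos φ) = 35.100942·(0.19169981 − 0.19289379·0.98145361) = 0.083663

x=35.747898 y=0.083663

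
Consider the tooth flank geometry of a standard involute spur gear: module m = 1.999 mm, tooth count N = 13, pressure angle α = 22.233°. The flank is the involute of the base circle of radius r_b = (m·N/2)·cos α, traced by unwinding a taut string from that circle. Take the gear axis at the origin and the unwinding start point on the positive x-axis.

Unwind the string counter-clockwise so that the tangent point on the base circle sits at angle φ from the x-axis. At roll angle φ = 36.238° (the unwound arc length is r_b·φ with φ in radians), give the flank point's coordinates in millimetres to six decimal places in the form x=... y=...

pitch radius r_p = m·N/2 = 1.999·13/2 = 12.993500
base radius r_b = r_p·cos α = 12.993500·cos 22.233° = 12.027470
roll angle φ = 36.238° = 0.63247241 rad
x = r_b·(cos φ + φ·sin φ) = 12.027470·(0.80656843 + 0.63247241·0.59114073) = 14.197810
y = r_b·(sin φ − φ·cos φ) = 12.027470·(0.59114073 − 0.63247241·0.80656843) = 0.974327

x=14.197810 y=0.974327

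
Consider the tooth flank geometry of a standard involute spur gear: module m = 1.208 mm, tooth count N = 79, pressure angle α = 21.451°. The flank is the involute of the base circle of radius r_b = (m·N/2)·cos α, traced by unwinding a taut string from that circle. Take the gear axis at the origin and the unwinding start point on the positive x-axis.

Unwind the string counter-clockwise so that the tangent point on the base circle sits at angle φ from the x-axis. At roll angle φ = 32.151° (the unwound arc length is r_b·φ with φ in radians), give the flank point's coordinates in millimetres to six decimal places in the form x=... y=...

pitch radius r_p = m·N/2 = 1.208·79/2 = 47.716000
base radius r_b = r_p·cos α = 47.716000·cos 21.451° = 44.410744
roll angle φ = 32.151° = 0.56114081 rad
x = r_b·(cos φ + φ·sin φ) = 44.410744·(0.84664858 + 0.56114081·0.53215241) = 50.861894
y = r_b·(sin φ − φ·cos φ) = 44.410744·(0.53215241 − 0.56114081·0.84664858) = 2.534225

x=50.861894 y=2.534225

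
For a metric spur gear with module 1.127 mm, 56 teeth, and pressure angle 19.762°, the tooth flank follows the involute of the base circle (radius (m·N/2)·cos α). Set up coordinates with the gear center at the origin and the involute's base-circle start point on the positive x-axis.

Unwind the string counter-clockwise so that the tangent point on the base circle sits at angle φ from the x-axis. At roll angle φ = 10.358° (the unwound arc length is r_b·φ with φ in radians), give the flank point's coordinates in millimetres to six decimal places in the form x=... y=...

pitch radius r_p = m·N/2 = 1.127·56/2 = 31.556000
base radius r_b = r_p·cos α = 31.556000·cos 19.762° = 29.697516
roll angle φ = 10.358° = 0.18078120 rad
x = r_b·(cos φ + φ·sin φ) = 29.697516·(0.98370353 + 0.18078120·0.17979810) = 30.178843
y = r_b·(sin φ − φ·cos φ) = 29.697516·(0.17979810 − 0.18078120·0.98370353) = 0.058296

x=30.178843 y=0.058296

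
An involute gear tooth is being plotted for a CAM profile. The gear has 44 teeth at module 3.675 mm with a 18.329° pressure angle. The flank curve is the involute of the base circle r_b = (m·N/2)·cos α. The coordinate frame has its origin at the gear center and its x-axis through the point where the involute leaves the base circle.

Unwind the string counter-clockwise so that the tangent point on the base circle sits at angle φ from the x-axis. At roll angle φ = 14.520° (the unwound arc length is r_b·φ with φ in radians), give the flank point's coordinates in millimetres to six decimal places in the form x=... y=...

x=79.173248 y=0.413702

pitch radius r_p = m·N/2 = 3.675·44/2 = 80.850000
base radius r_b = r_p·cos α = 80.850000·cos 18.329° = 76.748191
roll angle φ = 14.520° = 0.25342181 rad
x = r_b·(cos φ + φ·sin φ) = 76.748191·(0.96806018 + 0.25342181·0.25071794) = 79.173248
y = r_b·(sin φ − φ·cos φ) = 76.748191·(0.25071794 − 0.25342181·0.96806018) = 0.413702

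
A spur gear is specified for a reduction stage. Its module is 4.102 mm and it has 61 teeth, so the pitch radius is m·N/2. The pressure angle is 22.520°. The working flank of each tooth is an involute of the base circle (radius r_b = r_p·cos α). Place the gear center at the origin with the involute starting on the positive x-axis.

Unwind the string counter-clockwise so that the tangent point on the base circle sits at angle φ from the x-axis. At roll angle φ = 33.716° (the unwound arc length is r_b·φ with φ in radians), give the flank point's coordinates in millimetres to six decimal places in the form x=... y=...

x=133.881452 y=7.581464

pitch radius r_p = m·N/2 = 4.102·61/2 = 125.111000
base radius r_b = r_p·cos α = 125.111000·cos 22.520° = 115.570773
roll angle φ = 33.716° = 0.58845521 rad
x = r_b·(cos φ + φ·sin φ) = 115.570773·(0.83179915 + 0.58845521·0.55507673) = 133.881452
y = r_b·(sin φ − φ·cos φ) = 115.570773·(0.55507673 − 0.58845521·0.83179915) = 7.581464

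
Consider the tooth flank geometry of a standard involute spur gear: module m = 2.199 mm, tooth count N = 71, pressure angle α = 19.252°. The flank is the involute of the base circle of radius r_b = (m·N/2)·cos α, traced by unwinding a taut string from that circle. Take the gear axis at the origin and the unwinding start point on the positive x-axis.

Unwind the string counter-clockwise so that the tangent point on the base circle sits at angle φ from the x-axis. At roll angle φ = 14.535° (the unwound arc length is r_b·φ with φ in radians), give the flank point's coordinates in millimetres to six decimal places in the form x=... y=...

pitch radius r_p = m·N/2 = 2.199·71/2 = 78.064500
base radius r_b = r_p·cos α = 78.064500·cos 19.252° = 73.698939
roll angle φ = 14.535° = 0.25368361 rad
x = r_b·(cos φ + φ·sin φ) = 73.698939·(0.96799451 + 0.25368361·0.25097137) = 76.032382
y = r_b·(sin φ − φ·cos φ) = 73.698939·(0.25097137 − 0.25368361·0.96799451) = 0.398492

x=76.032382 y=0.398492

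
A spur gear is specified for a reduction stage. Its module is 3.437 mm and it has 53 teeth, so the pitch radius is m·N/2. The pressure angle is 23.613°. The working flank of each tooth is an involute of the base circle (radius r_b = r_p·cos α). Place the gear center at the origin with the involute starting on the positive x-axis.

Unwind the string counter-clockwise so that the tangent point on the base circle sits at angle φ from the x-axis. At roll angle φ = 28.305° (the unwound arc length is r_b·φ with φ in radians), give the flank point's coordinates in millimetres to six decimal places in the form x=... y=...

pitch radius r_p = m·N/2 = 3.437·53/2 = 91.080500
base radius r_b = r_p·cos α = 91.080500·cos 23.613° = 83.454500
roll angle φ = 28.305° = 0.49401544 rad
x = r_b·(cos φ + φ·sin φ) = 83.454500·(0.88043598 + 0.49401544·0.47416504) = 93.025132
y = r_b·(sin φ − φ·cos φ) = 83.454500·(0.47416504 − 0.49401544·0.88043598) = 3.272758

x=93.025132 y=3.272758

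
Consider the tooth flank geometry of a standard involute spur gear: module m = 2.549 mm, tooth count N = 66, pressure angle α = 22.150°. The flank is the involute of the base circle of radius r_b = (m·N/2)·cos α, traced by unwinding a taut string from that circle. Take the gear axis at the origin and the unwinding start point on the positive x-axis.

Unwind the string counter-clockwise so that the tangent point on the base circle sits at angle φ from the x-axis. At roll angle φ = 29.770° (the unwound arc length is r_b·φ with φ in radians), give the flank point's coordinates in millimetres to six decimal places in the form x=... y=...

x=87.726450 y=3.545404

pitch radius r_p = m·N/2 = 2.549·66/2 = 84.117000
base radius r_b = r_p·cos α = 84.117000·cos 22.150° = 77.909162
roll angle φ = 29.770° = 0.51958452 rad
x = r_b·(cos φ + φ·sin φ) = 77.909162·(0.86802555 + 0.51958452·0.49651953) = 87.726450
y = r_b·(sin φ − φ·cos φ) = 77.909162·(0.49651953 − 0.51958452·0.86802555) = 3.545404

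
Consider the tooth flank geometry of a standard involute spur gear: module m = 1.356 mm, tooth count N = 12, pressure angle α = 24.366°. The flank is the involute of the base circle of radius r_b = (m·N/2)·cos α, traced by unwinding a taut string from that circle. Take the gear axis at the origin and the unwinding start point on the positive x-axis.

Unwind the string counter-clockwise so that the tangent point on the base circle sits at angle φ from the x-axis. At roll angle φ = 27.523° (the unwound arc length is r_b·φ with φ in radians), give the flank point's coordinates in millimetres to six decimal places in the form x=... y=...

pitch radius r_p = m·N/2 = 1.356·12/2 = 8.136000
base radius r_b = r_p·cos α = 8.136000·cos 24.366° = 7.411315
roll angle φ = 27.523° = 0.48036697 rad
x = r_b·(cos φ + φ·sin φ) = 7.411315·(0.88682540 + 0.48036697·0.46210464) = 8.217705
y = r_b·(sin φ − φ·cos φ) = 7.411315·(0.46210464 − 0.48036697·0.88682540) = 0.267571

x=8.217705 y=0.267571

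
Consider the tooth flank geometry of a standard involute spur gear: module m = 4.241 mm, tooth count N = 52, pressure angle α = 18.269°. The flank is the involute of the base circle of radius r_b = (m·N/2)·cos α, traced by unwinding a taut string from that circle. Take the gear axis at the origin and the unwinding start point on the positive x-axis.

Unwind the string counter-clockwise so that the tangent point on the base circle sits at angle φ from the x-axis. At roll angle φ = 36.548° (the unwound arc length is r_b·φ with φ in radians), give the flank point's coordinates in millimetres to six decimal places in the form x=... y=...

pitch radius r_p = m·N/2 = 4.241·52/2 = 110.266000
base radius r_b = r_p·cos α = 110.266000·cos 18.269° = 104.708067
roll angle φ = 36.548° = 0.63788294 rad
x = r_b·(cos φ + φ·sin φ) = 104.708067·(0.80335826 + 0.63788294·0.59549602) = 123.892156
y = r_b·(sin φ − φ·cos φ) = 104.708067·(0.59549602 − 0.63788294·0.80335826) = 8.695742

x=123.892156 y=8.695742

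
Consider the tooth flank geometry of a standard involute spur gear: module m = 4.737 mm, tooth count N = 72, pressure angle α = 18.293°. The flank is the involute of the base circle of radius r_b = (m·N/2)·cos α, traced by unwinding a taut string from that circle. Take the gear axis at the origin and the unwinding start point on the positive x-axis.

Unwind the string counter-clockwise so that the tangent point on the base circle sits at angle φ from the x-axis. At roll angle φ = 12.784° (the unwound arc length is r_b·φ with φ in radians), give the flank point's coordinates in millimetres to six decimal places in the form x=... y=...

pitch radius r_p = m·N/2 = 4.737·72/2 = 170.532000
base radius r_b = r_p·cos α = 170.532000·cos 18.293° = 161.913966
roll angle φ = 12.784° = 0.22312289 rad
x = r_b·(cos φ + φ·sin φ) = 161.913966·(0.97521118 + 0.22312289·0.22127618) = 165.894291
y = r_b·(sin φ − φ·cos φ) = 161.913966·(0.22127618 − 0.22312289·0.97521118) = 0.596529

x=165.894291 y=0.596529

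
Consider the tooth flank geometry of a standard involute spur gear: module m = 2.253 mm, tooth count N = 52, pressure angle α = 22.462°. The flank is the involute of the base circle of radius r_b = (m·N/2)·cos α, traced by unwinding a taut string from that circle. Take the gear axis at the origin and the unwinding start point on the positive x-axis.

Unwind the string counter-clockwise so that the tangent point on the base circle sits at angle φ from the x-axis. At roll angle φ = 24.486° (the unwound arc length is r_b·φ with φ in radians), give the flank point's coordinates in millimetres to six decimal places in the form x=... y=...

pitch radius r_p = m·N/2 = 2.253·52/2 = 58.578000
base radius r_b = r_p·cos α = 58.578000·cos 22.462° = 54.133871
roll angle φ = 24.486° = 0.42736132 rad
x = r_b·(cos φ + φ·sin φ) = 54.133871·(0.91006257 + 0.42736132·0.41447088) = 58.853879
y = r_b·(sin φ − φ·cos φ) = 54.133871·(0.41447088 − 0.42736132·0.91006257) = 1.382868

x=58.853879 y=1.382868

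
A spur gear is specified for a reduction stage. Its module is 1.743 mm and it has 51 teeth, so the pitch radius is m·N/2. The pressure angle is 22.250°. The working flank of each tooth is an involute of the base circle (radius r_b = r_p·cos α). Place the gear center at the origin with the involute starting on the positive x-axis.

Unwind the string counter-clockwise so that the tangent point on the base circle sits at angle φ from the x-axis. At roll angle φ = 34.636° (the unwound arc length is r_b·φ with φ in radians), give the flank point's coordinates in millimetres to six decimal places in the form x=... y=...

pitch radius r_p = m·N/2 = 1.743·51/2 = 44.446500
base radius r_b = r_p·cos α = 44.446500·cos 22.250° = 41.137036
roll angle φ = 34.636° = 0.60451224 rad
x = r_b·(cos φ + φ·sin φ) = 41.137036·(0.82277942 + 0.60451224·0.56836082) = 47.980614
y = r_b·(sin φ − φ·cos φ) = 41.137036·(0.56836082 − 0.60451224·0.82277942) = 2.919931

x=47.980614 y=2.919931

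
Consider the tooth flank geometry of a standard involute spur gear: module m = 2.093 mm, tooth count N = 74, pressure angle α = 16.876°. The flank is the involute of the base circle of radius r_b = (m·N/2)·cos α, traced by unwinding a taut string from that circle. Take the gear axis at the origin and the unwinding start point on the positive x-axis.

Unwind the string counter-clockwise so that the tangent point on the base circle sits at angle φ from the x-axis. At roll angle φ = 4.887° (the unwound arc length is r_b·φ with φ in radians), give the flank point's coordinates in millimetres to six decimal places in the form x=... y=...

x=74.375099 y=0.015317

pitch radius r_p = m·N/2 = 2.093·74/2 = 77.441000
base radius r_b = r_p·cos α = 77.441000·cos 16.876° = 74.106024
roll angle φ = 4.887° = 0.08529424 rad
x = r_b·(cos φ + φ·sin φ) = 74.106024·(0.99636465 + 0.08529424·0.08519086) = 74.375099
y = r_b·(sin φ − φ·cos φ) = 74.106024·(0.08519086 − 0.08529424·0.99636465) = 0.015317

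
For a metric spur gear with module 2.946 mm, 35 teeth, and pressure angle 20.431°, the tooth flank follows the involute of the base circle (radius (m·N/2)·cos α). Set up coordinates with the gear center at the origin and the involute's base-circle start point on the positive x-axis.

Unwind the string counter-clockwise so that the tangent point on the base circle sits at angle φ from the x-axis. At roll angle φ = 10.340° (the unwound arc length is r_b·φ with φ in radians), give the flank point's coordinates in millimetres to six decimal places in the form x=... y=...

x=49.092168 y=0.094343

pitch radius r_p = m·N/2 = 2.946·35/2 = 51.555000
base radius r_b = r_p·cos α = 51.555000·cos 20.431° = 48.311843
roll angle φ = 10.340° = 0.18046704 rad
x = r_b·(cos φ + φ·sin φ) = 48.311843·(0.98375997 + 0.18046704·0.17948905) = 49.092168
y = r_b·(sin φ − φ·cos φ) = 48.311843·(0.17948905 − 0.18046704·0.98375997) = 0.094343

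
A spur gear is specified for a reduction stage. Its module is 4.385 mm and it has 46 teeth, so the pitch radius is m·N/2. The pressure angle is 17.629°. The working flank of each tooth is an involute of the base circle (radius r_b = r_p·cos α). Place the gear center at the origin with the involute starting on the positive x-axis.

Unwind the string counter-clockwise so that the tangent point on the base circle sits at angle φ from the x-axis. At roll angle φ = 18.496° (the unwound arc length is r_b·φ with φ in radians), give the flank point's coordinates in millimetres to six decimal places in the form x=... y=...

pitch radius r_p = m·N/2 = 4.385·46/2 = 100.855000
base radius r_b = r_p·cos α = 100.855000·cos 17.629° = 96.118597
roll angle φ = 18.496° = 0.32281610 rad
x = r_b·(cos φ + φ·sin φ) = 96.118597·(0.94834580 + 0.32281610·0.31723845) = 100.997143
y = r_b·(sin φ − φ·cos φ) = 96.118597·(0.31723845 − 0.32281610·0.94834580) = 1.066643

x=100.997143 y=1.066643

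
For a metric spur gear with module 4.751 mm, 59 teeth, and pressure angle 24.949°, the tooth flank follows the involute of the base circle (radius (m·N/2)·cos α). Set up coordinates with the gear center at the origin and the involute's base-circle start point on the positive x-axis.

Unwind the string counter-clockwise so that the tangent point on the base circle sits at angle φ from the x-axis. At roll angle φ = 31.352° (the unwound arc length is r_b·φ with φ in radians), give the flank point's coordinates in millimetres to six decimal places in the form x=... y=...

pitch radius r_p = m·N/2 = 4.751·59/2 = 140.154500
base radius r_b = r_p·cos α = 140.154500·cos 24.949° = 127.075788
roll angle φ = 31.352° = 0.54719563 rad
x = r_b·(cos φ + φ·sin φ) = 127.075788·(0.85398698 + 0.54719563·0.52029438) = 144.699902
y = r_b·(sin φ − φ·cos φ) = 127.075788·(0.52029438 − 0.54719563·0.85398698) = 6.734564

x=144.699902 y=6.734564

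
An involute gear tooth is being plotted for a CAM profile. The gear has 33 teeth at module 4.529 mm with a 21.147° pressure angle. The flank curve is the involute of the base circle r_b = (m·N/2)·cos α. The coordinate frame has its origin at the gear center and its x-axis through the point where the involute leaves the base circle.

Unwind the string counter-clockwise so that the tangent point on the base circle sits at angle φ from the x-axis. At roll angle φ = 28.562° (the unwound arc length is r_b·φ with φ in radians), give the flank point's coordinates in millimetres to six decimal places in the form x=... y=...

pitch radius r_p = m·N/2 = 4.529·33/2 = 74.728500
base radius r_b = r_p·cos α = 74.728500·cos 21.147° = 69.696127
roll angle φ = 28.562° = 0.49850094 rad
x = r_b·(cos φ + φ·sin φ) = 69.696127·(0.87830026 + 0.49850094·0.47810945) = 77.825363
y = r_b·(sin φ − φ·cos φ) = 69.696127·(0.47810945 − 0.49850094·0.87830026) = 2.807077

x=77.825363 y=2.807077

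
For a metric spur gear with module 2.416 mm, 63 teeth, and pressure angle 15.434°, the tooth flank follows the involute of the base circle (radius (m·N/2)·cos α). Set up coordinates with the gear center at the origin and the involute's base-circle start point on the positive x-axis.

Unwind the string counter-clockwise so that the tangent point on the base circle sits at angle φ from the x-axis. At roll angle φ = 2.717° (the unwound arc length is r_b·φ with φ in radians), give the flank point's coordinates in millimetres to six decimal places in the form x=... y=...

pitch radius r_p = m·N/2 = 2.416·63/2 = 76.104000
base radius r_b = r_p·cos α = 76.104000·cos 15.434° = 73.359511
roll angle φ = 2.717° = 0.04742060 rad
x = r_b·(cos φ + φ·sin φ) = 73.359511·(0.99887585 + 0.04742060·0.04740283) = 73.441947
y = r_b·(sin φ − φ·cos φ) = 73.359511·(0.04740283 − 0.04742060·0.99887585) = 0.002607

x=73.441947 y=0.002607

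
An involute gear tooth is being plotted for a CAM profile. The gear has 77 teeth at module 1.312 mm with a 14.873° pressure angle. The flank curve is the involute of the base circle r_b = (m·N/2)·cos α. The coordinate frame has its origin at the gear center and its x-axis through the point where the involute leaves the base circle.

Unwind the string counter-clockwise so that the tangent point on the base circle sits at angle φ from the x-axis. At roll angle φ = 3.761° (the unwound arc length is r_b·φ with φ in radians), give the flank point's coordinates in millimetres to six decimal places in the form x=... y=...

x=48.924769 y=0.004601

pitch radius r_p = m·N/2 = 1.312·77/2 = 50.512000
base radius r_b = r_p·cos α = 50.512000·cos 14.873° = 48.819704
roll angle φ = 3.761° = 0.06564183 rad
x = r_b·(cos φ + φ·sin φ) = 48.819704·(0.99784635 + 0.06564183·0.06559470) = 48.924769
y = r_b·(sin φ − φ·cos φ) = 48.819704·(0.06559470 − 0.06564183·0.99784635) = 0.004601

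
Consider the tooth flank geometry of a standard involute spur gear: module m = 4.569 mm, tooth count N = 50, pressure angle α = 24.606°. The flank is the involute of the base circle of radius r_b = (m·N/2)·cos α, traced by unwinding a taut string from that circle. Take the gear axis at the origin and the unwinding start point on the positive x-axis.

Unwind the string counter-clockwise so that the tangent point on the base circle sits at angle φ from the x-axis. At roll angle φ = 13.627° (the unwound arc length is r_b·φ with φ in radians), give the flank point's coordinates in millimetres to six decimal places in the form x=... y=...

x=106.748367 y=0.463095

pitch radius r_p = m·N/2 = 4.569·50/2 = 114.225000
base radius r_b = r_p·cos α = 114.225000·cos 24.606° = 103.852515
roll angle φ = 13.627° = 0.23783602 rad
x = r_b·(cos φ + φ·sin φ) = 103.852515·(0.97185008 + 0.23783602·0.23560011) = 106.748367
y = r_b·(sin φ − φ·cos φ) = 103.852515·(0.23560011 − 0.23783602·0.97185008) = 0.463095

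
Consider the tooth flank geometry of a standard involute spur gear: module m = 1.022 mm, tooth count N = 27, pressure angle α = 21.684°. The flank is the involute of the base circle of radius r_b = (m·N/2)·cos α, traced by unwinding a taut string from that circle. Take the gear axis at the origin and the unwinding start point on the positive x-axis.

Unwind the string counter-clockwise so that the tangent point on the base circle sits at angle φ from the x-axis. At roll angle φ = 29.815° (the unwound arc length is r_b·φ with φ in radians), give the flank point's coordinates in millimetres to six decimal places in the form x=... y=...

x=14.440735 y=0.586030

pitch radius r_p = m·N/2 = 1.022·27/2 = 13.797000
base radius r_b = r_p·cos α = 13.797000·cos 21.684° = 12.820666
roll angle φ = 29.815° = 0.52036992 rad
x = r_b·(cos φ + φ·sin φ) = 12.820666·(0.86763532 + 0.52036992·0.49720112) = 14.440735
y = r_b·(sin φ − φ·cos φ) = 12.820666·(0.49720112 − 0.52036992·0.86763532) = 0.586030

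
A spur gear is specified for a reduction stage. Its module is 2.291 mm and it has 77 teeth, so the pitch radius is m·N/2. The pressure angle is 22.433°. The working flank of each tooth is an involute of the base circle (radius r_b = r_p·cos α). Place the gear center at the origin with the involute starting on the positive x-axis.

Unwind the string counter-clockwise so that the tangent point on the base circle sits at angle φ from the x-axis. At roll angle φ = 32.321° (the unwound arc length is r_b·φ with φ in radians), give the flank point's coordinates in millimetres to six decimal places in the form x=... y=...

pitch radius r_p = m·N/2 = 2.291·77/2 = 88.203500
base radius r_b = r_p·cos α = 88.203500·cos 22.433° = 81.528824
roll angle φ = 32.321° = 0.56410787 rad
x = r_b·(cos φ + φ·sin φ) = 81.528824·(0.84506593 + 0.56410787·0.53466212) = 93.486903
y = r_b·(sin φ − φ·cos φ) = 81.528824·(0.53466212 − 0.56410787·0.84506593) = 4.724904

x=93.486903 y=4.724904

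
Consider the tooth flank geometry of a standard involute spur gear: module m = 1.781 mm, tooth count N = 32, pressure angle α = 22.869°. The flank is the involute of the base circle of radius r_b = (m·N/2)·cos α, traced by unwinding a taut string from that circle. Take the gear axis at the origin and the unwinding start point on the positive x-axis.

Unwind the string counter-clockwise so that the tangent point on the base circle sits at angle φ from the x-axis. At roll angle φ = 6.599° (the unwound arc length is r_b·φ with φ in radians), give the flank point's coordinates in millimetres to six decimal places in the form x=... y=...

pitch radius r_p = m·N/2 = 1.781·32/2 = 28.496000
base radius r_b = r_p·cos α = 28.496000·cos 22.869° = 26.256095
roll angle φ = 6.599° = 0.11517428 rad
x = r_b·(cos φ + φ·sin φ) = 26.256095·(0.99337477 + 0.11517428·0.11491981) = 26.429663
y = r_b·(sin φ − φ·cos φ) = 26.256095·(0.11491981 − 0.11517428·0.99337477) = 0.013354

x=26.429663 y=0.013354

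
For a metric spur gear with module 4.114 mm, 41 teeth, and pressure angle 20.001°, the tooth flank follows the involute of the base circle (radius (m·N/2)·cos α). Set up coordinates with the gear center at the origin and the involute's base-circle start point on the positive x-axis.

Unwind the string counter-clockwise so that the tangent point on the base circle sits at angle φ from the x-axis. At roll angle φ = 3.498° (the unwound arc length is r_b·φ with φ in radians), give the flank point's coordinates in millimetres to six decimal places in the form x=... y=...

pitch radius r_p = m·N/2 = 4.114·41/2 = 84.337000
base radius r_b = r_p·cos α = 84.337000·cos 20.001° = 79.250353
roll angle φ = 3.498° = 0.06105162 rad
x = r_b·(cos φ + φ·sin φ) = 79.250353·(0.99813693 + 0.06105162·0.06101370) = 79.397910
y = r_b·(sin φ − φ·cos φ) = 79.250353·(0.06101370 − 0.06105162·0.99813693) = 0.006009

x=79.397910 y=0.006009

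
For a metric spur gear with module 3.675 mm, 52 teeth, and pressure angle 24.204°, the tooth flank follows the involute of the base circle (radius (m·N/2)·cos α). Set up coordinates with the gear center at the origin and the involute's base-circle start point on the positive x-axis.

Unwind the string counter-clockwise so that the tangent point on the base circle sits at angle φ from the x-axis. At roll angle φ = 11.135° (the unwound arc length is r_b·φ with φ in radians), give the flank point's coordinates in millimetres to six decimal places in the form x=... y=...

pitch radius r_p = m·N/2 = 3.675·52/2 = 95.550000
base radius r_b = r_p·cos α = 95.550000·cos 24.204° = 87.150342
roll angle φ = 11.135° = 0.19434241 rad
x = r_b·(cos φ + φ·sin φ) = 87.150342·(0.98117488 + 0.19434241·0.19312137) = 88.780625
y = r_b·(sin φ − φ·cos φ) = 87.150342·(0.19312137 − 0.19434241·0.98117488) = 0.212427

x=88.780625 y=0.212427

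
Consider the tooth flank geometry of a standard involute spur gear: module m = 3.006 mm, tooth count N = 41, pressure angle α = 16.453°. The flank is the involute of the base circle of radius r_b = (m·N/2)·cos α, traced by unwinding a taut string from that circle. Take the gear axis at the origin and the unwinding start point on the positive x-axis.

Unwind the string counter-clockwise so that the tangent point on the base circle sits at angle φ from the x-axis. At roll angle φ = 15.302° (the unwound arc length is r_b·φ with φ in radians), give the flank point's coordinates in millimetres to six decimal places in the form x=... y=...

x=61.169939 y=0.372597

pitch radius r_p = m·N/2 = 3.006·41/2 = 61.623000
base radius r_b = r_p·cos α = 61.623000·cos 16.453° = 59.099686
roll angle φ = 15.302° = 0.26707028 rad
x = r_b·(cos φ + φ·sin φ) = 59.099686·(0.96454821 + 0.26707028·0.26390672) = 61.169939
y = r_b·(sin φ − φ·cos φ) = 59.099686·(0.26390672 − 0.26707028·0.96454821) = 0.372597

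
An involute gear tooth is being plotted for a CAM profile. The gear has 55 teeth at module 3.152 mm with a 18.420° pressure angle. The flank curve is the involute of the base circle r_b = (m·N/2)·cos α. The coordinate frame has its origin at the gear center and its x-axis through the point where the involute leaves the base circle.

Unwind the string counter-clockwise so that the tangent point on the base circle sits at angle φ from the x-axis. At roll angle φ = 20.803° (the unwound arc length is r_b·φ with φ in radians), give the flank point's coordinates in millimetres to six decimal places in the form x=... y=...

x=87.482362 y=1.294883

pitch radius r_p = m·N/2 = 3.152·55/2 = 86.680000
base radius r_b = r_p·cos α = 86.680000·cos 18.420° = 82.239017
roll angle φ = 20.803° = 0.36308084 rad
x = r_b·(cos φ + φ·sin φ) = 82.239017·(0.93480708 + 0.36308084·0.35515591) = 87.482362
y = r_b·(sin φ − φ·cos φ) = 82.239017·(0.35515591 − 0.36308084·0.93480708) = 1.294883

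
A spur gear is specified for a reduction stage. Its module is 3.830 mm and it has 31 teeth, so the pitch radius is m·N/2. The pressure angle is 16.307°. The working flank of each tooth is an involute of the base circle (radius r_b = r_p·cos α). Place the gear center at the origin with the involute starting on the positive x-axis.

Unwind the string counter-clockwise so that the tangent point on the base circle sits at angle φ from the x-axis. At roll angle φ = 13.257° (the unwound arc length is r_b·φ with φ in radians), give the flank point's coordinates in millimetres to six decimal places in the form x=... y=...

pitch radius r_p = m·N/2 = 3.830·31/2 = 59.365000
base radius r_b = r_p·cos α = 59.365000·cos 16.307° = 56.976805
roll angle φ = 13.257° = 0.23137830 rad
x = r_b·(cos φ + φ·sin φ) = 56.976805·(0.97335125 + 0.23137830·0.22931931) = 58.481606
y = r_b·(sin φ − φ·cos φ) = 56.976805·(0.22931931 − 0.23137830·0.97335125) = 0.234001

x=58.481606 y=0.234001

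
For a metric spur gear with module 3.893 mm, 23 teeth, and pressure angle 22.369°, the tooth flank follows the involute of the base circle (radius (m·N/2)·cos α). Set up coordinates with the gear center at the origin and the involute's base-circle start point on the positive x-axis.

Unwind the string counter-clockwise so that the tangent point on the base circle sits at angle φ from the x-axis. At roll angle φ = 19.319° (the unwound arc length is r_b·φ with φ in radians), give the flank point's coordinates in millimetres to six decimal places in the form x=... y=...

pitch radius r_p = m·N/2 = 3.893·23/2 = 44.769500
base radius r_b = r_p·cos α = 44.769500·cos 22.369° = 41.400688
roll angle φ = 19.319° = 0.33718016 rad
x = r_b·(cos φ + φ·sin φ) = 41.400688·(0.94369130 + 0.33718016·0.33082735) = 43.687650
y = r_b·(sin φ − φ·cos φ) = 41.400688·(0.33082735 − 0.33718016·0.94369130) = 0.523030

x=43.687650 y=0.523030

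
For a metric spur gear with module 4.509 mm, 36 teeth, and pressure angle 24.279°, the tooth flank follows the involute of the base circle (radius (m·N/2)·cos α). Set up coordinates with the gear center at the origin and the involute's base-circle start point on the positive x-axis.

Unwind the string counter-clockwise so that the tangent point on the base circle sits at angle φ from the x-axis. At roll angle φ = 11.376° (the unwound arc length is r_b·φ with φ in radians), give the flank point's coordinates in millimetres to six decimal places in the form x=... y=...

pitch radius r_p = m·N/2 = 4.509·36/2 = 81.162000
base radius r_b = r_p·cos α = 81.162000·cos 24.279° = 73.983549
roll angle φ = 11.376° = 0.19854866 rad
x = r_b·(cos φ + φ·sin φ) = 73.983549·(0.98035388 + 0.19854866·0.19724671) = 75.427483
y = r_b·(sin φ − φ·cos φ) = 73.983549·(0.19724671 − 0.19854866·0.98035388) = 0.192266

x=75.427483 y=0.192266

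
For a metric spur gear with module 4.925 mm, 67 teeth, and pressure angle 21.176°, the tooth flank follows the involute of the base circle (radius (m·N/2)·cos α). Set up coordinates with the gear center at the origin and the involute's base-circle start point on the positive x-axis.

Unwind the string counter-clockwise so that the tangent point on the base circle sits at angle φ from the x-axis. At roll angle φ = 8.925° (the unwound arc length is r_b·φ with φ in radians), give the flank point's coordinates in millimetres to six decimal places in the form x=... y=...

x=155.701951 y=0.193361

pitch radius r_p = m·N/2 = 4.925·67/2 = 164.987500
base radius r_b = r_p·cos α = 164.987500·cos 21.176° = 153.846751
roll angle φ = 8.925° = 0.15577064 rad
x = r_b·(cos φ + φ·sin φ) = 153.846751·(0.98789227 + 0.15577064·0.15514145) = 155.701951
y = r_b·(sin φ − φ·cos φ) = 153.846751·(0.15514145 − 0.15577064·0.98789227) = 0.193361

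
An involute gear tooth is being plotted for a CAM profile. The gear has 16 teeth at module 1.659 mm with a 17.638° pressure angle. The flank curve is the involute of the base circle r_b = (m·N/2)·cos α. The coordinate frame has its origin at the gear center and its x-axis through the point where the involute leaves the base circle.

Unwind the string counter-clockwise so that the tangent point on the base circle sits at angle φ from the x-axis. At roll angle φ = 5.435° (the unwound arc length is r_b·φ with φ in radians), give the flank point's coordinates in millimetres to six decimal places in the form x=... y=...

pitch radius r_p = m·N/2 = 1.659·16/2 = 13.272000
base radius r_b = r_p·cos α = 13.272000·cos 17.638° = 12.648082
roll angle φ = 5.435° = 0.09485864 rad
x = r_b·(cos φ + φ·sin φ) = 12.648082·(0.99550429 + 0.09485864·0.09471645) = 12.704859
y = r_b·(sin φ − φ·cos φ) = 12.648082·(0.09471645 − 0.09485864·0.99550429) = 0.003595

x=12.704859 y=0.003595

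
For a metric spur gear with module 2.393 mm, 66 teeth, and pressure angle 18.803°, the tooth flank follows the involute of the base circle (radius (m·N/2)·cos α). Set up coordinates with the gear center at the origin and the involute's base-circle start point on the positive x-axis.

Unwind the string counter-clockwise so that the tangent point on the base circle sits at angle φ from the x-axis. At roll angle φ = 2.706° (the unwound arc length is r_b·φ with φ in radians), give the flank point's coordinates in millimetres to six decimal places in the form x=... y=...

pitch radius r_p = m·N/2 = 2.393·66/2 = 78.969000
base radius r_b = r_p·cos α = 78.969000·cos 18.803° = 74.754613
roll angle φ = 2.706° = 0.04722861 rad
x = r_b·(cos φ + φ·sin φ) = 74.754613·(0.99888494 + 0.04722861·0.04721105) = 74.837938
y = r_b·(sin φ − φ·cos φ) = 74.754613·(0.04721105 − 0.04722861·0.99888494) = 0.002624

x=74.837938 y=0.002624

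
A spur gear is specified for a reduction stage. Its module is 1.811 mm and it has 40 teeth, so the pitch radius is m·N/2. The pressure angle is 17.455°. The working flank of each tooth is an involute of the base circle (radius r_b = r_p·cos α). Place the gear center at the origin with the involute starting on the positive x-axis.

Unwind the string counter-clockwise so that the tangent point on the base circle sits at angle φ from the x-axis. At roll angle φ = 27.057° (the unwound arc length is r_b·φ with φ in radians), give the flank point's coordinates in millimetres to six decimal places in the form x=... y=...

x=38.192676 y=1.186067

pitch radius r_p = m·N/2 = 1.811·40/2 = 36.220000
base radius r_b = r_p·cos α = 36.220000·cos 17.455° = 34.552172
roll angle φ = 27.057° = 0.47223374 rad
x = r_b·(cos φ + φ·sin φ) = 34.552172·(0.89055444 + 0.47223374·0.45487668) = 38.192676
y = r_b·(sin φ − φ·cos φ) = 34.552172·(0.45487668 − 0.47223374·0.89055444) = 1.186067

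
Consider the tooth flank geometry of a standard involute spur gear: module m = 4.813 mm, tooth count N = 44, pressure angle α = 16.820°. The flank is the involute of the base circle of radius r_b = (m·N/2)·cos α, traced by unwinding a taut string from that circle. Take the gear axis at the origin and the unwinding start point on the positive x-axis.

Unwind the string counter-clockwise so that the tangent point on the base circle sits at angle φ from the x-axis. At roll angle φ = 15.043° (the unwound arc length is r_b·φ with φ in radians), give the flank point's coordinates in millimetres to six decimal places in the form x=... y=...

pitch radius r_p = m·N/2 = 4.813·44/2 = 105.886000
base radius r_b = r_p·cos α = 105.886000·cos 16.820° = 101.356043
roll angle φ = 15.043° = 0.26254988 rad
x = r_b·(cos φ + φ·sin φ) = 101.356043·(0.96573131 + 0.26254988·0.25954389) = 104.789432
y = r_b·(sin φ − φ·cos φ) = 101.356043·(0.25954389 − 0.26254988·0.96573131) = 0.607250

x=104.789432 y=0.607250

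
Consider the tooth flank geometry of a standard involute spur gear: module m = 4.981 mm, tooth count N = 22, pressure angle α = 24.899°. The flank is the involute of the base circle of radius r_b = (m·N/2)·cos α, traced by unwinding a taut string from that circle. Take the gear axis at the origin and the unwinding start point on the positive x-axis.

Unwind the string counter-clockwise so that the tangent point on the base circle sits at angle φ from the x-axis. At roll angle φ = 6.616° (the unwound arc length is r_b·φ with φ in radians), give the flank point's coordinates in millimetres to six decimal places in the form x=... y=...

pitch radius r_p = m·N/2 = 4.981·22/2 = 54.791000
base radius r_b = r_p·cos α = 54.791000·cos 24.899° = 49.698251
roll angle φ = 6.616° = 0.11547098 rad
x = r_b·(cos φ + φ·sin φ) = 49.698251·(0.99334063 + 0.11547098·0.11521455) = 50.028475
y = r_b·(sin φ − φ·cos φ) = 49.698251·(0.11521455 − 0.11547098·0.99334063) = 0.025472

x=50.028475 y=0.025472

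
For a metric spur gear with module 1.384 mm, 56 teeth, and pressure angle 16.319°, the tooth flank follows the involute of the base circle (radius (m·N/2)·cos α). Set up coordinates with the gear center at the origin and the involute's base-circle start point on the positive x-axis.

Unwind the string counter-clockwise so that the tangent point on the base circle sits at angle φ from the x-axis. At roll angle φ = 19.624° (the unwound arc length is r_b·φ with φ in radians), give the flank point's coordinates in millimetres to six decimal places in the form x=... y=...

x=39.308606 y=0.492272

pitch radius r_p = m·N/2 = 1.384·56/2 = 38.752000
base radius r_b = r_p·cos α = 38.752000·cos 16.319° = 37.190766
roll angle φ = 19.624° = 0.34250341 rad
x = r_b·(cos φ + φ·sin φ) = 37.190766·(0.94191686 + 0.34250341·0.33584615) = 39.308606
y = r_b·(sin φ − φ·cos φ) = 37.190766·(0.33584615 − 0.34250341·0.94191686) = 0.492272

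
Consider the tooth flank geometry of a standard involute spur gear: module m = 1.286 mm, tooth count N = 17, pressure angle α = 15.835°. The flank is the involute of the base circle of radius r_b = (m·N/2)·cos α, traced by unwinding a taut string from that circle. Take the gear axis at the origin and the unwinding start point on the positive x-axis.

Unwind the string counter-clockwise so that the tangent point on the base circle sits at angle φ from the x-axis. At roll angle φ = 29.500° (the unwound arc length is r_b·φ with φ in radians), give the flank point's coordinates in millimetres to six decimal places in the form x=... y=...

pitch radius r_p = m·N/2 = 1.286·17/2 = 10.931000
base radius r_b = r_p·cos α = 10.931000·cos 15.835° = 10.516185
roll angle φ = 29.500° = 0.51487213 rad
x = r_b·(cos φ + φ·sin φ) = 10.516185·(0.87035570 + 0.51487213·0.49242356) = 11.819044
y = r_b·(sin φ − φ·cos φ) = 10.516185·(0.49242356 − 0.51487213·0.87035570) = 0.465885

x=11.819044 y=0.465885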